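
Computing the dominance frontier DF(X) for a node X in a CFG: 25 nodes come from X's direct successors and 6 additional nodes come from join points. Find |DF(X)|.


DF(X) = direct successor contributions + join point contributions
= 25 + 6 = 31

31


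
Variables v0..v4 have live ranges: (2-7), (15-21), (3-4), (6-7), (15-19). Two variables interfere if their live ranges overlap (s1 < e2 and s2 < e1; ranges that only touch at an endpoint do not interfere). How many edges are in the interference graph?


Check all pairs for overlapping intervals.
Two intervals (s1,e1) and (s2,e2) overlap if s1 < e2 and s2 < e1.
v0 (2-7) vs v1..v4: overlaps v2, v3 -> 2
v1 (15-21) vs v2..v4: overlaps v4 -> 1
v2 (3-4) vs v3..v4: overlaps none -> 0
v3 (6-7) vs v4: overlaps none -> 0
Total overlapping pairs = 2 + 1 + 0 + 0 = 3

3


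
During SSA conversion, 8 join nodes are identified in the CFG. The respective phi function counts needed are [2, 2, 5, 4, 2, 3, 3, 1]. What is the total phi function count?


Total phi functions = sum of phi functions at each join node
= 2 + 2 + 5 + 4 + 2 + 3 + 3 + 1 = 22

22


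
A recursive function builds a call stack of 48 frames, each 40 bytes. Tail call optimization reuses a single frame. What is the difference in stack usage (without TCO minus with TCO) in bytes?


Without TCO: 48 * 40 = 1920 bytes
With TCO: reuse 1 frame = 40 bytes
Savings = 1920 - 40 = 1880

1880


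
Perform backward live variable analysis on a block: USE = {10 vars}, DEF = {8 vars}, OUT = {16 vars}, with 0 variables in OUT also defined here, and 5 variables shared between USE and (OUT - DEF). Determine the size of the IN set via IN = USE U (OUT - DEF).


OUT - DEF: 16 - 0 = 16
|IN| = |USE| + |OUT - DEF| - |USE ∩ (OUT - DEF)| = 10 + 16 - 5 = 21

21


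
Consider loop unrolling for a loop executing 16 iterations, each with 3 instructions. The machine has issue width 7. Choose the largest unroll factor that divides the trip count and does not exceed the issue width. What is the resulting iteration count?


Largest divisor of 16 <= 7 is 4
New iterations = 16 / 4 = 4

4


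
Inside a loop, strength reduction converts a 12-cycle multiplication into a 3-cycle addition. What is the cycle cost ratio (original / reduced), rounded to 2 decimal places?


Ratio = mult_cost / add_cost = 12 / 3 = 4.0

4.0


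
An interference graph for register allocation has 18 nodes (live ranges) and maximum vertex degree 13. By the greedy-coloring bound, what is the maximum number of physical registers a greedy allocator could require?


Greedy coloring never needs more than (max_degree + 1) colors: when coloring a vertex, at most max_degree neighbors are already colored.
Upper bound = 13 + 1 = 14

14


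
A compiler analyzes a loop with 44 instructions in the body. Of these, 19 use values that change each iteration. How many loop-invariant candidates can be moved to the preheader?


Invariant candidates = total - loop-dependent
= 44 - 19 = 25

25


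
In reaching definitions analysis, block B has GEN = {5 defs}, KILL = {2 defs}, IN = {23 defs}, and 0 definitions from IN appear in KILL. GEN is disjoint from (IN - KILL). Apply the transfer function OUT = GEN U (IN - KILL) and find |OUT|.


IN - KILL: 23 - 0 = 23 surviving definitions
OUT = GEN + surviving = 5 + 23 = 28

28


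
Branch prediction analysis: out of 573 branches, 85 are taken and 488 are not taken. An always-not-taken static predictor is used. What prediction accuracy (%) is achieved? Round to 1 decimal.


Predictor: always-not-taken
Correct predictions = 488
Accuracy = 488 / 573 * 100 = 85.2%

85.2


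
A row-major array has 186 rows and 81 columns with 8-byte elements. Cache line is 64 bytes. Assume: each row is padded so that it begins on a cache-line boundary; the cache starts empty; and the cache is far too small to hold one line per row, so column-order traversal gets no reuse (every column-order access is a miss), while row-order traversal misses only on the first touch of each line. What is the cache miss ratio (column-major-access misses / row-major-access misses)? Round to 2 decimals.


Each row occupies 81 * 8 = 648 bytes and starts on a line boundary, so it spans ceil(648 / 64) = 11 cache lines.
Row-major traversal misses (one per line touched): 186 * ceil(81 * 8 / 64) = 2046
Column-major traversal misses (no reuse, every access misses): 186 * 81 = 15066
Ratio = 15066 / 2046 = 7.36

7.36


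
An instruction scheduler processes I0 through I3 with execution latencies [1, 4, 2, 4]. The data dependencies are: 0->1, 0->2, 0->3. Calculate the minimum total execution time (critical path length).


Compute longest path through dependency graph: dist(Ik) = max over predecessors of dist + latency(Ik).
dist(I0) = latency 1 = 1
dist(I1) = dist(I0) + 4 = 1 + 4 = 5
dist(I2) = dist(I0) + 2 = 1 + 2 = 3
dist(I3) = dist(I0) + 4 = 1 + 4 = 5
Critical path = max dist = 5

5


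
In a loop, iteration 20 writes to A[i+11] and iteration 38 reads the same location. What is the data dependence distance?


Distance = read iteration - write iteration
= 38 - 20 = 18

18


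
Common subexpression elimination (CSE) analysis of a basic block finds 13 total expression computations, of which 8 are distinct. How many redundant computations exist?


CSE count = total expressions - unique expressions
= 13 - 8 = 5

5


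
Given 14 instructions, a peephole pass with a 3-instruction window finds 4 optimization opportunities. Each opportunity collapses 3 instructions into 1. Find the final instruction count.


Each match removes 2 instructions.
Total removed = 4 * 2 = 8
Remaining = 14 - 8 = 6

6


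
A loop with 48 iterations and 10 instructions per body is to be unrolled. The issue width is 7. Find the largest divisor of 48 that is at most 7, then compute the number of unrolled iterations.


Largest divisor of 48 <= 7 is 6
New iterations = 48 / 6 = 8

8


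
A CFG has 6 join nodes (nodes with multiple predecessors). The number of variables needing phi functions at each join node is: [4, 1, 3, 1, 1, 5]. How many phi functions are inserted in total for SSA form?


Total phi functions = sum of phi functions at each join node
= 4 + 1 + 3 + 1 + 1 + 5 = 15

15


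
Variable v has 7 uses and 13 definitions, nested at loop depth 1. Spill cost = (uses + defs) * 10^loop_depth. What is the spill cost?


uses + defs = 7 + 13 = 20
10^1 = 10
Spill cost = 20 * 10 = 200

200


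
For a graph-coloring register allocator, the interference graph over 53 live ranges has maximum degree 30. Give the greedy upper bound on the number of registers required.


Greedy coloring never needs more than (max_degree + 1) colors: when coloring a vertex, at most max_degree neighbors are already colored.
Upper bound = 30 + 1 = 31

31


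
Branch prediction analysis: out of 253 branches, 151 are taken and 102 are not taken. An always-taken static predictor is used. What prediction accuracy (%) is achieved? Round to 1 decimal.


Predictor: always-taken
Correct predictions = 151
Accuracy = 151 / 253 * 100 = 59.7%

59.7


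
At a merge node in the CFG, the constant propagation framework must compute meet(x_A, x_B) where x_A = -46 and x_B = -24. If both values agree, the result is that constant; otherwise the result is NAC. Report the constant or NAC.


Meet operation: if both paths give the same constant, result is that constant; if they differ, result is NAC (not-a-constant).
Path A: -46, Path B: -24 -> differ
Result: not-a-constant -> NAC

NAC


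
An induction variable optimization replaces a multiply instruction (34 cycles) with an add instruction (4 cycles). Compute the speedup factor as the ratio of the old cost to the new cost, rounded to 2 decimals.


Ratio = mult_cost / add_cost = 34 / 4 = 8.5

8.5


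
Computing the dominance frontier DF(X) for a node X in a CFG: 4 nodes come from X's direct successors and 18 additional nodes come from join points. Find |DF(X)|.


DF(X) = direct successor contributions + join point contributions
= 4 + 18 = 22

22


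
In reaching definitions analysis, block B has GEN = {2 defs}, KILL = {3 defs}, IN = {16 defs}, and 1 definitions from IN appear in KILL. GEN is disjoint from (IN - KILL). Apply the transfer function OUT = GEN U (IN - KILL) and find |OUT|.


IN - KILL: 16 - 1 = 15 surviving definitions
OUT = GEN + surviving = 2 + 15 = 17

17


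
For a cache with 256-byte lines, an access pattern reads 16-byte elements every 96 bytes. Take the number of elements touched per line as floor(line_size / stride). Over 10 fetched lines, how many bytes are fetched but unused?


Elements per line = floor(256 / 96) = 2
Bytes used per line = 2 * 16 = 32
Wasted per line = 256 - 32 = 224
Total wasted = 224 * 10 = 2240

2240


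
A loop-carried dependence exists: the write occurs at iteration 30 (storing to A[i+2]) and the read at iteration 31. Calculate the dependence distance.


Distance = read iteration - write iteration
= 31 - 30 = 1

1


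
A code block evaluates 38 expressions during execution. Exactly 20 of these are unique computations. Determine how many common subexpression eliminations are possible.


CSE count = total expressions - unique expressions
= 38 - 20 = 18

18


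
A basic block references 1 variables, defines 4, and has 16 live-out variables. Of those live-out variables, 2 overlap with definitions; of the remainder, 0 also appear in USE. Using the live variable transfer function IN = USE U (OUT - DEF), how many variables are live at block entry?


OUT - DEF: 16 - 2 = 14
|IN| = |USE| + |OUT - DEF| - |USE ∩ (OUT - DEF)| = 1 + 14 - 0 = 15

15


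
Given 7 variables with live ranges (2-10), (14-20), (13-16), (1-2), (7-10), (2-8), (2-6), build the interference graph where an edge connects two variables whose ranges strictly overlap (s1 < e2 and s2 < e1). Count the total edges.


Check all pairs for overlapping intervals.
Two intervals (s1,e1) and (s2,e2) overlap if s1 < e2 and s2 < e1.
v0 (2-10) vs v1..v6: overlaps v4, v5, v6 -> 3
v1 (14-20) vs v2..v6: overlaps v2 -> 1
v2 (13-16) vs v3..v6: overlaps none -> 0
v3 (1-2) vs v4..v6: overlaps none -> 0
v4 (7-10) vs v5..v6: overlaps v5 -> 1
v5 (2-8) vs v6: overlaps v6 -> 1
Total overlapping pairs = 3 + 1 + 0 + 0 + 1 + 1 = 6

6


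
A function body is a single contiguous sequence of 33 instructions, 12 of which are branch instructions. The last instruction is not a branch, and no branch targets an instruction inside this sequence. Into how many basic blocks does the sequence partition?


With no in-sequence branch targets, the leaders are the first instruction plus the instruction after each branch.
Number of basic blocks = branches + 1
= 12 + 1 = 13

13


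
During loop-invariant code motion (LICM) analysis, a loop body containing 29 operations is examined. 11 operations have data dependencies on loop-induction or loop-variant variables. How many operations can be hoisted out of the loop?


Invariant candidates = total - loop-dependent
= 29 - 11 = 18

18


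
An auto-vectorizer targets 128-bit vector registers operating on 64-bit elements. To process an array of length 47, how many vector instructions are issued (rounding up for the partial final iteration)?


Width = 128 / 64 = 2 elements per vector op
Iterations = ceil(47 / 2) = 24

24


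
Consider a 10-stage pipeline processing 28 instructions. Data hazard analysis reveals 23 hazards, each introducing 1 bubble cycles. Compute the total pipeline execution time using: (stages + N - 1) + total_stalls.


Base cycles = 10 + 28 - 1 = 37
Total stalls = 23 * 1 = 23
Total = 37 + 23 = 60

60


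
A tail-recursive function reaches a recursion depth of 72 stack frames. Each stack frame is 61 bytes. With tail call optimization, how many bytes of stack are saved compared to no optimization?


Without TCO: 72 * 61 = 4392 bytes
With TCO: reuse 1 frame = 61 bytes
Savings = 4392 - 61 = 4331

4331


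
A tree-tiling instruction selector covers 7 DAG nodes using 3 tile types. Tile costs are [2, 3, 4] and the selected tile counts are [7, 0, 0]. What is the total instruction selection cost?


Total cost = sum(count_i * cost_i)
= 7*2 + 0*3 + 0*4
= 14

14


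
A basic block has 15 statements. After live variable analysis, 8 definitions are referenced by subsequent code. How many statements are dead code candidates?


Dead code = total statements - live definitions
= 15 - 8 = 7

7


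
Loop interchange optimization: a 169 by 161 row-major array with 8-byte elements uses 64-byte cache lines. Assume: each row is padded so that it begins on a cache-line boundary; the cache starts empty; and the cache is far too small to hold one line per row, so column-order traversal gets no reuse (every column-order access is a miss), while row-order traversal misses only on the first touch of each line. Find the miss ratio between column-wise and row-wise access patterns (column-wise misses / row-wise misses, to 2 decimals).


Each row occupies 161 * 8 = 1288 bytes and starts on a line boundary, so it spans ceil(1288 / 64) = 21 cache lines.
Row-major traversal misses (one per line touched): 169 * ceil(161 * 8 / 64) = 3549
Column-major traversal misses (no reuse, every access misses): 169 * 161 = 27209
Ratio = 27209 / 3549 = 7.67

7.67


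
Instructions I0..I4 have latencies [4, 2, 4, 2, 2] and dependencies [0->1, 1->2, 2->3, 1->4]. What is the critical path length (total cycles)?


Compute longest path through dependency graph: dist(Ik) = max over predecessors of dist + latency(Ik).
dist(I0) = latency 4 = 4
dist(I1) = dist(I0) + 2 = 4 + 2 = 6
dist(I2) = dist(I1) + 4 = 6 + 4 = 10
dist(I3) = dist(I2) + 2 = 10 + 2 = 12
dist(I4) = dist(I1) + 2 = 6 + 2 = 8
Critical path = max dist = 12

12


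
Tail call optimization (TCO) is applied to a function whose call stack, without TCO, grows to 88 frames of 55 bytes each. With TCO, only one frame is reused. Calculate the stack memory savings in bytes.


Without TCO: 88 * 55 = 4840 bytes
With TCO: reuse 1 frame = 55 bytes
Savings = 4840 - 55 = 4785

4785


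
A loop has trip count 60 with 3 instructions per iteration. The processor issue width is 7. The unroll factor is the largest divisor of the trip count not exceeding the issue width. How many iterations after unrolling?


Largest divisor of 60 <= 7 is 6
New iterations = 60 / 6 = 10

10


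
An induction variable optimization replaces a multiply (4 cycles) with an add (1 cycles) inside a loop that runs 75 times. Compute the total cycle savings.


Per-iteration saving = 4 - 1 = 3
Total saved = 75 * 3 = 225

225


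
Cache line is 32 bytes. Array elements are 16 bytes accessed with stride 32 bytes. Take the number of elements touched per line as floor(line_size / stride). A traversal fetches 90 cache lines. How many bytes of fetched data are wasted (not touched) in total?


Elements per line = floor(32 / 32) = 1
Bytes used per line = 1 * 16 = 16
Wasted per line = 32 - 16 = 16
Total wasted = 16 * 90 = 1440

1440


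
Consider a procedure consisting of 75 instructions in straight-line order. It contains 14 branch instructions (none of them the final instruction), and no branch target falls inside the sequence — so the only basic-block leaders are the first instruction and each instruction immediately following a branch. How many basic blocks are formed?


With no in-sequence branch targets, the leaders are the first instruction plus the instruction after each branch.
Number of basic blocks = branches + 1
= 14 + 1 = 15

15


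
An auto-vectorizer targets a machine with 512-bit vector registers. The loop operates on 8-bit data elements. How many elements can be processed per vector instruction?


Width = SIMD bits / data type bits
= 512 / 8 = 64

64


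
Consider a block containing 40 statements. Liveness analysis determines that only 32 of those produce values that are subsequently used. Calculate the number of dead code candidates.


Dead code = total statements - live definitions
= 40 - 32 = 8

8


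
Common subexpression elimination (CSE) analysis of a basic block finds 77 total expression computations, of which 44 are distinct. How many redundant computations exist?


CSE count = total expressions - unique expressions
= 77 - 44 = 33

33


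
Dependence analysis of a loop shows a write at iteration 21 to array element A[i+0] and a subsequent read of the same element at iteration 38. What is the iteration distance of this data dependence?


Distance = read iteration - write iteration
= 38 - 21 = 17

17


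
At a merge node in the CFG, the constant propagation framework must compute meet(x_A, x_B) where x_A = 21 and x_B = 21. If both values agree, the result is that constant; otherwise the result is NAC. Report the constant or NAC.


Meet operation: if both paths give the same constant, result is that constant; if they differ, result is NAC (not-a-constant).
Path A: 21, Path B: 21 -> equal
Result: constant -> 21

21


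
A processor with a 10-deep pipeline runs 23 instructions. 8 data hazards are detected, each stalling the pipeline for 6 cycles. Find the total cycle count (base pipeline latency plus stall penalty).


Base cycles = 10 + 23 - 1 = 32
Total stalls = 8 * 6 = 48
Total = 32 + 48 = 80

80


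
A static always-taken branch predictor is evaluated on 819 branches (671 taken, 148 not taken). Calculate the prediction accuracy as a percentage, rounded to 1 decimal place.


Predictor: always-taken
Correct predictions = 671
Accuracy = 671 / 819 * 100 = 81.9%

81.9


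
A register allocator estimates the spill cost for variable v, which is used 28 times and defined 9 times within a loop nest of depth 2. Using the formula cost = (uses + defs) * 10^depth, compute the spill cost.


uses + defs = 28 + 9 = 37
10^2 = 100
Spill cost = 37 * 100 = 3700

3700


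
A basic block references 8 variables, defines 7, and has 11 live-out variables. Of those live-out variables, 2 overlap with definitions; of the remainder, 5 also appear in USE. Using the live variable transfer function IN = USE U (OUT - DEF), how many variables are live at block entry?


OUT - DEF: 11 - 2 = 9
|IN| = |USE| + |OUT - DEF| - |USE ∩ (OUT - DEF)| = 8 + 9 - 5 = 12

12


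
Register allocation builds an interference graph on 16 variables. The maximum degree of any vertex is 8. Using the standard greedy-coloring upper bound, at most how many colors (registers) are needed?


Greedy coloring never needs more than (max_degree + 1) colors: when coloring a vertex, at most max_degree neighbors are already colored.
Upper bound = 8 + 1 = 9

9


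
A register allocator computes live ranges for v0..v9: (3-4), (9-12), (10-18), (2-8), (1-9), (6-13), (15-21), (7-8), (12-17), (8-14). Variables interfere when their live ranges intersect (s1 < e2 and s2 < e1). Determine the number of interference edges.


Check all pairs for overlapping intervals.
Two intervals (s1,e1) and (s2,e2) overlap if s1 < e2 and s2 < e1.
v0 (3-4) vs v1..v9: overlaps v3, v4 -> 2
v1 (9-12) vs v2..v9: overlaps v2, v5, v9 -> 3
v2 (10-18) vs v3..v9: overlaps v5, v6, v8, v9 -> 4
v3 (2-8) vs v4..v9: overlaps v4, v5, v7 -> 3
v4 (1-9) vs v5..v9: overlaps v5, v7, v9 -> 3
v5 (6-13) vs v6..v9: overlaps v7, v8, v9 -> 3
v6 (15-21) vs v7..v9: overlaps v8 -> 1
v7 (7-8) vs v8..v9: overlaps none -> 0
v8 (12-17) vs v9: overlaps v9 -> 1
Total overlapping pairs = 2 + 3 + 4 + 3 + 3 + 3 + 1 + 0 + 1 = 20

20


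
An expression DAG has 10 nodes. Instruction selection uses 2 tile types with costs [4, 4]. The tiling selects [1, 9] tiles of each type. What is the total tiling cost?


Total cost = sum(count_i * cost_i)
= 1*4 + 9*4
= 40

40


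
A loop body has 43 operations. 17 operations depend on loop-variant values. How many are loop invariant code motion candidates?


Invariant candidates = total - loop-dependent
= 43 - 17 = 26

26


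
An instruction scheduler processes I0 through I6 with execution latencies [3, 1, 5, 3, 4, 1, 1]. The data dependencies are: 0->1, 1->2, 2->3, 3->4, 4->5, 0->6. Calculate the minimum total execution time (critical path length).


Compute longest path through dependency graph: dist(Ik) = max over predecessors of dist + latency(Ik).
dist(I0) = latency 3 = 3
dist(I1) = dist(I0) + 1 = 3 + 1 = 4
dist(I2) = dist(I1) + 5 = 4 + 5 = 9
dist(I3) = dist(I2) + 3 = 9 + 3 = 12
dist(I4) = dist(I3) + 4 = 12 + 4 = 16
dist(I5) = dist(I4) + 1 = 16 + 1 = 17
dist(I6) = dist(I0) + 1 = 3 + 1 = 4
Critical path = max dist = 17

17


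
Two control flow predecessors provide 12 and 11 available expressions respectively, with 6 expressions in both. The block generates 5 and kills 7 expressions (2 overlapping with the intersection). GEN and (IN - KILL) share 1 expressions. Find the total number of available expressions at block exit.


IN = intersection of predecessors = 6
IN - KILL = 6 - 2 = 4
|OUT| = |GEN| + |IN - KILL| - |GEN ∩ (IN - KILL)| = 5 + 4 - 1 = 8

8


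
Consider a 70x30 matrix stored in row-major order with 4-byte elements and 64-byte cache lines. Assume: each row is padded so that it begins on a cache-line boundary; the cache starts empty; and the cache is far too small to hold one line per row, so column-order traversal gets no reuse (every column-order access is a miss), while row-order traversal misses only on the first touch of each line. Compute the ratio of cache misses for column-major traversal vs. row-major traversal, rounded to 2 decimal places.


Each row occupies 30 * 4 = 120 bytes and starts on a line boundary, so it spans ceil(120 / 64) = 2 cache lines.
Row-major traversal misses (one per line touched): 70 * ceil(30 * 4 / 64) = 140
Column-major traversal misses (no reuse, every access misses): 70 * 30 = 2100
Ratio = 2100 / 140 = 15.0

15.0


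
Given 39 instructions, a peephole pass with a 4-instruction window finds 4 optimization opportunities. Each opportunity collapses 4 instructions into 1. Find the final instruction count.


Each match removes 3 instructions.
Total removed = 4 * 3 = 12
Remaining = 39 - 12 = 27

27


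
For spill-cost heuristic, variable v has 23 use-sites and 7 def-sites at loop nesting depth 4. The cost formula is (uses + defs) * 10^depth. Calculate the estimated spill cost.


uses + defs = 23 + 7 = 30
10^4 = 10000
Spill cost = 30 * 10000 = 300000

300000


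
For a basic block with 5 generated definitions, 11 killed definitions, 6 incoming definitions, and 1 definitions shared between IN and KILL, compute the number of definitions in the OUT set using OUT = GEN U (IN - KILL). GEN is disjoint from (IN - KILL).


IN - KILL: 6 - 1 = 5 surviving definitions
OUT = GEN + surviving = 5 + 5 = 10

10


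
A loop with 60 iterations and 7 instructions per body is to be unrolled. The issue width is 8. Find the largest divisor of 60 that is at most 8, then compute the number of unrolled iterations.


Largest divisor of 60 <= 8 is 6
New iterations = 60 / 6 = 10

10


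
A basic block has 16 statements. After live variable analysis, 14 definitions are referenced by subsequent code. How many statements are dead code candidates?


Dead code = total statements - live definitions
= 16 - 14 = 2

2


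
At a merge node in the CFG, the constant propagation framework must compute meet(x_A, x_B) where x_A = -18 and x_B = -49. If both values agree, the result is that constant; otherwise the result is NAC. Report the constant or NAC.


Meet operation: if both paths give the same constant, result is that constant; if they differ, result is NAC (not-a-constant).
Path A: -18, Path B: -49 -> differ
Result: not-a-constant -> NAC

NAC


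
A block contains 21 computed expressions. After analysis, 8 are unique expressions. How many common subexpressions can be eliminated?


CSE count = total expressions - unique expressions
= 21 - 8 = 13

13


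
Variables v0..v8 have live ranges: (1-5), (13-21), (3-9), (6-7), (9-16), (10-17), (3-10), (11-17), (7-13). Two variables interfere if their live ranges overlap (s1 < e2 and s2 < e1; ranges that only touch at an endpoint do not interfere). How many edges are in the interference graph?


Check all pairs for overlapping intervals.
Two intervals (s1,e1) and (s2,e2) overlap if s1 < e2 and s2 < e1.
v0 (1-5) vs v1..v8: overlaps v2, v6 -> 2
v1 (13-21) vs v2..v8: overlaps v4, v5, v7 -> 3
v2 (3-9) vs v3..v8: overlaps v3, v6, v8 -> 3
v3 (6-7) vs v4..v8: overlaps v6 -> 1
v4 (9-16) vs v5..v8: overlaps v5, v6, v7, v8 -> 4
v5 (10-17) vs v6..v8: overlaps v7, v8 -> 2
v6 (3-10) vs v7..v8: overlaps v8 -> 1
v7 (11-17) vs v8: overlaps v8 -> 1
Total overlapping pairs = 2 + 3 + 3 + 1 + 4 + 2 + 1 + 1 = 17

17


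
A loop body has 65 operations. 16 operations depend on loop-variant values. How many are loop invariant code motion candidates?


Invariant candidates = total - loop-dependent
= 65 - 16 = 49

49


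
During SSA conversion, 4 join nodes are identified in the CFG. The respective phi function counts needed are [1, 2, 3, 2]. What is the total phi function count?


Total phi functions = sum of phi functions at each join node
= 1 + 2 + 3 + 2 = 8

8


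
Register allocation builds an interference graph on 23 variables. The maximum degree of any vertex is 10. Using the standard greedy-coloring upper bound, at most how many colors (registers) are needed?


Greedy coloring never needs more than (max_degree + 1) colors: when coloring a vertex, at most max_degree neighbors are already colored.
Upper bound = 10 + 1 = 11

11


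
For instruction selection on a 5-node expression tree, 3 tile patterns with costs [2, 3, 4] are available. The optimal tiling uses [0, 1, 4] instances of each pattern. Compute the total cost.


Total cost = sum(count_i * cost_i)
= 0*2 + 1*3 + 4*4
= 19

19


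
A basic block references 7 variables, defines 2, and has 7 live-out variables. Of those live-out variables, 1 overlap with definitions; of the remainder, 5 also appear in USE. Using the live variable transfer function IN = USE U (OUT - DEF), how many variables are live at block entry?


OUT - DEF: 7 - 1 = 6
|IN| = |USE| + |OUT - DEF| - |USE ∩ (OUT - DEF)| = 7 + 6 - 5 = 8

8


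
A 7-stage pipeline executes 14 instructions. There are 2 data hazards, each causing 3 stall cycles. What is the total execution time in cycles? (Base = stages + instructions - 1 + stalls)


Base cycles = 7 + 14 - 1 = 20
Total stalls = 2 * 3 = 6
Total = 20 + 6 = 26

26


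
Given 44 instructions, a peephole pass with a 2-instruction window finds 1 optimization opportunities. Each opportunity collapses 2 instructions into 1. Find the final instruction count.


Each match removes 1 instructions.
Total removed = 1 * 1 = 1
Remaining = 44 - 1 = 43

43


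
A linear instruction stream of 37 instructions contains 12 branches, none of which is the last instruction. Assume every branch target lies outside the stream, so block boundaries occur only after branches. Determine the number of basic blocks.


With no in-sequence branch targets, the leaders are the first instruction plus the instruction after each branch.
Number of basic blocks = branches + 1
= 12 + 1 = 13

13


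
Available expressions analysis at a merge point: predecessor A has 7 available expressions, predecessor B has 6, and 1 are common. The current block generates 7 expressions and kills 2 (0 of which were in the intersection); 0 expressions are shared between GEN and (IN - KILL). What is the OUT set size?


IN = intersection of predecessors = 1
IN - KILL = 1 - 0 = 1
|OUT| = |GEN| + |IN - KILL| - |GEN ∩ (IN - KILL)| = 7 + 1 - 0 = 8

8


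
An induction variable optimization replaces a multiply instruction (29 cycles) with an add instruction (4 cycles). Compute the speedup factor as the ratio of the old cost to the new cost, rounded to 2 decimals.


Ratio = mult_cost / add_cost = 29 / 4 = 7.25

7.25


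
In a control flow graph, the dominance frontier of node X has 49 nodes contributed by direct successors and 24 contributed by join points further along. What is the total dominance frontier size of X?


DF(X) = direct successor contributions + join point contributions
= 49 + 24 = 73

73


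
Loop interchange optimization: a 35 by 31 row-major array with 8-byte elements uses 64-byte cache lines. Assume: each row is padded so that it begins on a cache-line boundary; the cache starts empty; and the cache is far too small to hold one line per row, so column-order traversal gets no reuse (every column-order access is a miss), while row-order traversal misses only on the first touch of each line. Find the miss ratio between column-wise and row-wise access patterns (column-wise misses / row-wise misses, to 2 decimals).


Each row occupies 31 * 8 = 248 bytes and starts on a line boundary, so it spans ceil(248 / 64) = 4 cache lines.
Row-major traversal misses (one per line touched): 35 * ceil(31 * 8 / 64) = 140
Column-major traversal misses (no reuse, every access misses): 35 * 31 = 1085
Ratio = 1085 / 140 = 7.75

7.75


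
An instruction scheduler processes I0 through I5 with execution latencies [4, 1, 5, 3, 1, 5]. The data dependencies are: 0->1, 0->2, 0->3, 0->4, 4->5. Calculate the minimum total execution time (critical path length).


Compute longest path through dependency graph: dist(Ik) = max over predecessors of dist + latency(Ik).
dist(I0) = latency 4 = 4
dist(I1) = dist(I0) + 1 = 4 + 1 = 5
dist(I2) = dist(I0) + 5 = 4 + 5 = 9
dist(I3) = dist(I0) + 3 = 4 + 3 = 7
dist(I4) = dist(I0) + 1 = 4 + 1 = 5
dist(I5) = dist(I4) + 5 = 5 + 5 = 10
Critical path = max dist = 10

10


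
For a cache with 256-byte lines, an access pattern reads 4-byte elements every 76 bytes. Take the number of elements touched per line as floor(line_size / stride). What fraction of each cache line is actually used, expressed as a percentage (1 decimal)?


Elements per cache line = floor(256 / 76) = 3
Bytes used = 3 * 4 = 12
Utilization = 12 / 256 * 100 = 4.7%

4.7


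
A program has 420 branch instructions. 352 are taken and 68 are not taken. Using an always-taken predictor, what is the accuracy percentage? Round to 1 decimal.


Predictor: always-taken
Correct predictions = 352
Accuracy = 352 / 420 * 100 = 83.8%

83.8


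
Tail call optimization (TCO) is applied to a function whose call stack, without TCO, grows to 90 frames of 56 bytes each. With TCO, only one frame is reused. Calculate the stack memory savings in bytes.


Without TCO: 90 * 56 = 5040 bytes
With TCO: reuse 1 frame = 56 bytes
Savings = 5040 - 56 = 4984

4984


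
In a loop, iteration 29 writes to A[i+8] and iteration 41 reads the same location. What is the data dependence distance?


Distance = read iteration - write iteration
= 41 - 29 = 12

12


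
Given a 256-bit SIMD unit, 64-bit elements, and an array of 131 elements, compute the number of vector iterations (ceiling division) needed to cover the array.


Width = 256 / 64 = 4 elements per vector op
Iterations = ceil(131 / 4) = 33

33


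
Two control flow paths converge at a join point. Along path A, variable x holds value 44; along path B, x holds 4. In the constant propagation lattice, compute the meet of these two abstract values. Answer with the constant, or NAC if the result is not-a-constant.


Meet operation: if both paths give the same constant, result is that constant; if they differ, result is NAC (not-a-constant).
Path A: 44, Path B: 4 -> differ
Result: not-a-constant -> NAC

NAC


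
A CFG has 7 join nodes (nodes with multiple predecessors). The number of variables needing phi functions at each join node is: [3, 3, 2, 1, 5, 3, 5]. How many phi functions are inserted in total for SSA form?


Total phi functions = sum of phi functions at each join node
= 3 + 3 + 2 + 1 + 5 + 3 + 5 = 22

22


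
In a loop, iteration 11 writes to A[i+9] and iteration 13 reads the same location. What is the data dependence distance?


Distance = read iteration - write iteration
= 13 - 11 = 2

2


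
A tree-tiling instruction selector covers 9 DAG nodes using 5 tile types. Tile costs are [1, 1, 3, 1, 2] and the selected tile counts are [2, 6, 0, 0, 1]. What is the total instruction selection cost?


Total cost = sum(count_i * cost_i)
= 2*1 + 6*1 + 0*3 + 0*1 + 1*2
= 10

10


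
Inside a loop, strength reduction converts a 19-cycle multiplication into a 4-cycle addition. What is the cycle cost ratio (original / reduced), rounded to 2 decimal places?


Ratio = mult_cost / add_cost = 19 / 4 = 4.75

4.75


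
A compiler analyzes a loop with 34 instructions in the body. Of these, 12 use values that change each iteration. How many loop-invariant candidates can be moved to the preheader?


Invariant candidates = total - loop-dependent
= 34 - 12 = 22

22


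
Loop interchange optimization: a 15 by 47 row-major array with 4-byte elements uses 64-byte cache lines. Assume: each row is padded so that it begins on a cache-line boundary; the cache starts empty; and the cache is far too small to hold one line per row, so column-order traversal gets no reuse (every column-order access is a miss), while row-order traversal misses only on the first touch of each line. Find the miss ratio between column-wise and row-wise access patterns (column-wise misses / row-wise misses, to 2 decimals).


Each row occupies 47 * 4 = 188 bytes and starts on a line boundary, so it spans ceil(188 / 64) = 3 cache lines.
Row-major traversal misses (one per line touched): 15 * ceil(47 * 4 / 64) = 45
Column-major traversal misses (no reuse, every access misses): 15 * 47 = 705
Ratio = 705 / 45 = 15.67

15.67


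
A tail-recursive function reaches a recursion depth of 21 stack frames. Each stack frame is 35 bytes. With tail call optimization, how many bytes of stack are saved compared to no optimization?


Without TCO: 21 * 35 = 735 bytes
With TCO: reuse 1 frame = 35 bytes
Savings = 735 - 35 = 700

700


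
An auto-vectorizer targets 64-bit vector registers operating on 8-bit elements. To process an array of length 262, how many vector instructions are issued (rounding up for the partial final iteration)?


Width = 64 / 8 = 8 elements per vector op
Iterations = ceil(262 / 8) = 33

33


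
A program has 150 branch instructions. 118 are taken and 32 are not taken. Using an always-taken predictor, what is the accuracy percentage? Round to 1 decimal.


Predictor: always-taken
Correct predictions = 118
Accuracy = 118 / 150 * 100 = 78.7%

78.7


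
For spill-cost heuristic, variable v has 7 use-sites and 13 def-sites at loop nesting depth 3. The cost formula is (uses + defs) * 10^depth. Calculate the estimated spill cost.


uses + defs = 7 + 13 = 20
10^3 = 1000
Spill cost = 20 * 1000 = 20000

20000


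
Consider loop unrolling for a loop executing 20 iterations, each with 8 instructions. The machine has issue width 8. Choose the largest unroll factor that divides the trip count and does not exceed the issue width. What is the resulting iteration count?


Largest divisor of 20 <= 8 is 5
New iterations = 20 / 5 = 4

4


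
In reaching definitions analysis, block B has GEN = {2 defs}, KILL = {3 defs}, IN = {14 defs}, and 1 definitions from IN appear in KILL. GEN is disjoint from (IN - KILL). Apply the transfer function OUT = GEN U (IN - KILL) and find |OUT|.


IN - KILL: 14 - 1 = 13 surviving definitions
OUT = GEN + surviving = 2 + 13 = 15

15


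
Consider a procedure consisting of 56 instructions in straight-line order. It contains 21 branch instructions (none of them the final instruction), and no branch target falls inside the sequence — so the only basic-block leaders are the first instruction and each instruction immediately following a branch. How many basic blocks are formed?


With no in-sequence branch targets, the leaders are the first instruction plus the instruction after each branch.
Number of basic blocks = branches + 1
= 21 + 1 = 22

22


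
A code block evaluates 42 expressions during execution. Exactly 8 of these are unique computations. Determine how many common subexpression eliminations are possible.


CSE count = total expressions - unique expressions
= 42 - 8 = 34

34


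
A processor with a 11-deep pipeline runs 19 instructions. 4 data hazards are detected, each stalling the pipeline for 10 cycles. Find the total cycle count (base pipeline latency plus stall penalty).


Base cycles = 11 + 19 - 1 = 29
Total stalls = 4 * 10 = 40
Total = 29 + 40 = 69

69


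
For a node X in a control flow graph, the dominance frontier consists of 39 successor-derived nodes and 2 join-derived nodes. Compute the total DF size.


DF(X) = direct successor contributions + join point contributions
= 39 + 2 = 41

41


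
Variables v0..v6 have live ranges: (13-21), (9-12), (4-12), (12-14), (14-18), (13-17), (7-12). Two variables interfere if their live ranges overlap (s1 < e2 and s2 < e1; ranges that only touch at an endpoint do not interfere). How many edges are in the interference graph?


Check all pairs for overlapping intervals.
Two intervals (s1,e1) and (s2,e2) overlap if s1 < e2 and s2 < e1.
v0 (13-21) vs v1..v6: overlaps v3, v4, v5 -> 3
v1 (9-12) vs v2..v6: overlaps v2, v6 -> 2
v2 (4-12) vs v3..v6: overlaps v6 -> 1
v3 (12-14) vs v4..v6: overlaps v5 -> 1
v4 (14-18) vs v5..v6: overlaps v5 -> 1
v5 (13-17) vs v6: overlaps none -> 0
Total overlapping pairs = 3 + 2 + 1 + 1 + 1 + 0 = 8

8


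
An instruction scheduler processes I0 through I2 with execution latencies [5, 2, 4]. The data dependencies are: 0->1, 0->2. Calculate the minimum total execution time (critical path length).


Compute longest path through dependency graph: dist(Ik) = max over predecessors of dist + latency(Ik).
dist(I0) = latency 5 = 5
dist(I1) = dist(I0) + 2 = 5 + 2 = 7
dist(I2) = dist(I0) + 4 = 5 + 4 = 9
Critical path = max dist = 9

9


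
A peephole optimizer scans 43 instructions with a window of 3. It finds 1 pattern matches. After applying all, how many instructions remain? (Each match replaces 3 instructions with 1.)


Each match removes 2 instructions.
Total removed = 1 * 2 = 2
Remaining = 43 - 2 = 41

41


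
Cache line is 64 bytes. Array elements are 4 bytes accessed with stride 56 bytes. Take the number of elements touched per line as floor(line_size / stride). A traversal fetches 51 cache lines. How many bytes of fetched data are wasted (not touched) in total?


Elements per line = floor(64 / 56) = 1
Bytes used per line = 1 * 4 = 4
Wasted per line = 64 - 4 = 60
Total wasted = 60 * 51 = 3060

3060


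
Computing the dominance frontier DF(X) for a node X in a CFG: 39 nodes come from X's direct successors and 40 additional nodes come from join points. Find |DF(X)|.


DF(X) = direct successor contributions + join point contributions
= 39 + 40 = 79

79


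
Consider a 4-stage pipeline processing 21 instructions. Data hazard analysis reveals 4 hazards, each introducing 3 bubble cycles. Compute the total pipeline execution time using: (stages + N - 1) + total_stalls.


Base cycles = 4 + 21 - 1 = 24
Total stalls = 4 * 3 = 12
Total = 24 + 12 = 36

36


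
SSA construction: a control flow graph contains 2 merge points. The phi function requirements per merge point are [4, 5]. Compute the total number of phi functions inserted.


Total phi functions = sum of phi functions at each join node
= 4 + 5 = 9

9


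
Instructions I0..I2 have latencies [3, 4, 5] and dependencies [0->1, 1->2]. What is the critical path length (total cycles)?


Compute longest path through dependency graph: dist(Ik) = max over predecessors of dist + latency(Ik).
dist(I0) = latency 3 = 3
dist(I1) = dist(I0) + 4 = 3 + 4 = 7
dist(I2) = dist(I1) + 5 = 7 + 5 = 12
Critical path = max dist = 12

12


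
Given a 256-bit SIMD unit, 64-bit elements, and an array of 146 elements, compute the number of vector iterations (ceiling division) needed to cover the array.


Width = 256 / 64 = 4 elements per vector op
Iterations = ceil(146 / 4) = 37

37


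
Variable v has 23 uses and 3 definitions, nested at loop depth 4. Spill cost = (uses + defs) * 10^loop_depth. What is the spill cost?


uses + defs = 23 + 3 = 26
10^4 = 10000
Spill cost = 26 * 10000 = 260000

260000
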